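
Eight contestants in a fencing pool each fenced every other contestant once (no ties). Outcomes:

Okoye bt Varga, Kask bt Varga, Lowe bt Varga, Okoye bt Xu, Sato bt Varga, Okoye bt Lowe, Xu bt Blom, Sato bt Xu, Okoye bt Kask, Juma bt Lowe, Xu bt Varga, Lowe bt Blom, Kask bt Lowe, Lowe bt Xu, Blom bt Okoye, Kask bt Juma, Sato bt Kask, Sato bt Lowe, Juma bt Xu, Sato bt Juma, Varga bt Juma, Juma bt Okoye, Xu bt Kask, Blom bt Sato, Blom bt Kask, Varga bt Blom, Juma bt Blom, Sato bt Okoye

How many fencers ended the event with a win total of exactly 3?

4

Win totals: Blom 3, Juma 4, Okoye 4, Sato 6, Xu 3, Varga 2, Lowe 3, Kask 3.
Exactly 3: Blom, Xu, Lowe, Kask — 4 fencers.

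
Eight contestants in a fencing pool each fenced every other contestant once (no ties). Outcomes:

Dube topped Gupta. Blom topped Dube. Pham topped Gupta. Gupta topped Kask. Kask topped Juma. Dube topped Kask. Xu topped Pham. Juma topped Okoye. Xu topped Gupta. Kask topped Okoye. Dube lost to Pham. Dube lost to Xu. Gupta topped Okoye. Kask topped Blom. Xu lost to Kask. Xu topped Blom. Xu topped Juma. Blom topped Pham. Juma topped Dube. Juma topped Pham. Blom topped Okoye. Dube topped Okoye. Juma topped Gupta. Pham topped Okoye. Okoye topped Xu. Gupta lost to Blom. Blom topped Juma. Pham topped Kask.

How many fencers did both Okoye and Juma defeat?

Okoye beat: Xu.
Juma beat: Okoye, Dube, Pham, Gupta.
No one was beaten by both.

0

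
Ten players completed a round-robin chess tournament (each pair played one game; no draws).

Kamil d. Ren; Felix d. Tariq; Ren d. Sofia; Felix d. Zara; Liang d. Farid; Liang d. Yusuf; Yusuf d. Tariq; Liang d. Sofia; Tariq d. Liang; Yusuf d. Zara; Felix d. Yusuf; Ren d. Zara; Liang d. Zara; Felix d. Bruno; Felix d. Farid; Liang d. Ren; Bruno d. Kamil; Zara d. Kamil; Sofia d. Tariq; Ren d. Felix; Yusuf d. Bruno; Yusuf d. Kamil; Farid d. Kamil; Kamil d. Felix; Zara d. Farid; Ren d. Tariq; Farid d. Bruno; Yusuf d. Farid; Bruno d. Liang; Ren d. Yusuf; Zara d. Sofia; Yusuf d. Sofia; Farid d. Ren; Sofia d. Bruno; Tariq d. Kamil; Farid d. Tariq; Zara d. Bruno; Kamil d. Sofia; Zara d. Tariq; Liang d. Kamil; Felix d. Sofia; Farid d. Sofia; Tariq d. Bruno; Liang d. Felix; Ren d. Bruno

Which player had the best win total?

Liang

Win totals: Zara 5, Bruno 2, Tariq 3, Liang 7, Yusuf 6, Farid 5, Ren 6, Sofia 2, Kamil 3, Felix 6.
Liang leads with 7 wins (next highest: 6).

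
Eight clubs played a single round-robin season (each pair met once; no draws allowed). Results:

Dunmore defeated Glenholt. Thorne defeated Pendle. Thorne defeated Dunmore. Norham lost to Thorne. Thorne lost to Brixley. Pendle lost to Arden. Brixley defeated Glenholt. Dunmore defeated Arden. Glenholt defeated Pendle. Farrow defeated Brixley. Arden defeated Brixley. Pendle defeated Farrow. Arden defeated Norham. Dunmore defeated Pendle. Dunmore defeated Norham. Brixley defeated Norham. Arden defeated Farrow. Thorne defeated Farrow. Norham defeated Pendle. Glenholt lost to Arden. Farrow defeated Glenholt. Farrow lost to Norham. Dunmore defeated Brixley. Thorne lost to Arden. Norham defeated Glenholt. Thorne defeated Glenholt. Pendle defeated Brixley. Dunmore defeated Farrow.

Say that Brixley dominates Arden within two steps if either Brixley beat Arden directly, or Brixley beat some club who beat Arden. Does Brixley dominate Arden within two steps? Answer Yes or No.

No

Brixley did not beat Arden directly.
Brixley beat Glenholt, Norham, Thorne, but each of them lost to Arden. No two-step path.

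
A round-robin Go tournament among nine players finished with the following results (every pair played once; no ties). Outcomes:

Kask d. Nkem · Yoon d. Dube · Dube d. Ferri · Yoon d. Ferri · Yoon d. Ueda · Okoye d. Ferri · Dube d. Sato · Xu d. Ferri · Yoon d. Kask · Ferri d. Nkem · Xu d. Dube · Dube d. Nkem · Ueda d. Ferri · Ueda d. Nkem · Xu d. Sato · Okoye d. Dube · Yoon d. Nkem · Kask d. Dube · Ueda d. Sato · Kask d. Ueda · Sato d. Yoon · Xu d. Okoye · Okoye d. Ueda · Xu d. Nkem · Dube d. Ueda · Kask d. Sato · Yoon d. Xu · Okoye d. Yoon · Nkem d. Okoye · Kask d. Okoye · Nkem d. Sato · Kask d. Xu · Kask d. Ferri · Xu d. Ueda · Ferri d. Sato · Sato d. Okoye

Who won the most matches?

Win totals: Dube 4, Ferri 2, Okoye 4, Nkem 2, Sato 2, Kask 7, Xu 6, Ueda 3, Yoon 6.
Kask leads with 7 wins (next highest: 6).

Kask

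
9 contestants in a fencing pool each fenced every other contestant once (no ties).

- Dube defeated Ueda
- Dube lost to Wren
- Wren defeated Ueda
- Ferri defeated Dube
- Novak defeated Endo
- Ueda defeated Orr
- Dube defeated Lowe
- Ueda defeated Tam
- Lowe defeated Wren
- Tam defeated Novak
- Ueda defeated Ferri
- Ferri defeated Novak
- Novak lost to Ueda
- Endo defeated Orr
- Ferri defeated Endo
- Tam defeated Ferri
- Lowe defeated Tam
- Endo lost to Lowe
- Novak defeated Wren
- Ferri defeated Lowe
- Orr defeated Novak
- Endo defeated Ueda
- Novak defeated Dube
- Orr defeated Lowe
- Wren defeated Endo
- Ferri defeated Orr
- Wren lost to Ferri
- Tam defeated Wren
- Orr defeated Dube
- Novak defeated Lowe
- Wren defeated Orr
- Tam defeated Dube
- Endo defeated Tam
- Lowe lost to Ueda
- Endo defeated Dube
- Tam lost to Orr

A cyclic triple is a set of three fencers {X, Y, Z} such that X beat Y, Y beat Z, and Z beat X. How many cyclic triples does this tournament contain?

Win totals: Endo 4, Wren 4, Ueda 5, Tam 4, Lowe 3, Orr 4, Dube 2, Novak 4, Ferri 6.
A fencer with w wins dominates both others in C(w,2) triples; summing gives 6 + 6 + 10 + 6 + 3 + 6 + 1 + 6 + 15 = 59 transitive triples.
Total triples C(9,3) = 84, so cyclic triples = 84 − 59 = 25.

25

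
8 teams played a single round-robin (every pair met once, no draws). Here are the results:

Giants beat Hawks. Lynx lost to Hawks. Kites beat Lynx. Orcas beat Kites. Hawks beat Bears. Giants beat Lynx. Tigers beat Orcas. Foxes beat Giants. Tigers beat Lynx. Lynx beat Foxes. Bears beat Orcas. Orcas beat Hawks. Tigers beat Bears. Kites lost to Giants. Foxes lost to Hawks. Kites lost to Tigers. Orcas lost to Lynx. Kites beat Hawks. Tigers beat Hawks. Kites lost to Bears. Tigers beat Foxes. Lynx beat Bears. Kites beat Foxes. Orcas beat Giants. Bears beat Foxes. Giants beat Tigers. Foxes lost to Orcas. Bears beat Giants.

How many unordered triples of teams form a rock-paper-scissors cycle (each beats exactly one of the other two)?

14

Win totals: Hawks 3, Lynx 3, Orcas 4, Tigers 6, Foxes 1, Bears 4, Kites 3, Giants 4.
A team with w wins dominates both others in C(w,2) triples; summing gives 3 + 3 + 6 + 15 + 0 + 6 + 3 + 6 = 42 transitive triples.
Total triples C(8,3) = 56, so cyclic triples = 56 − 42 = 14.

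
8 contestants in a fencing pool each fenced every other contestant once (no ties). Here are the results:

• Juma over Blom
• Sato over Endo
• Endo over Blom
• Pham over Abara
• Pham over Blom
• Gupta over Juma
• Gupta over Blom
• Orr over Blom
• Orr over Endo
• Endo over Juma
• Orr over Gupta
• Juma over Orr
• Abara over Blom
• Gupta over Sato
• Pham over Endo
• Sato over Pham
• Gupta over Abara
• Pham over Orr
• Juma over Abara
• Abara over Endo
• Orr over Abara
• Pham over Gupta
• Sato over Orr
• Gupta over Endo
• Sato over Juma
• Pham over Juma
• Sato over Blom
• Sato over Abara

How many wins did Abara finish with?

Abara's results: beat Blom, Endo; lost to Juma, Pham, Orr, Sato, Gupta.
That is 2 wins.

2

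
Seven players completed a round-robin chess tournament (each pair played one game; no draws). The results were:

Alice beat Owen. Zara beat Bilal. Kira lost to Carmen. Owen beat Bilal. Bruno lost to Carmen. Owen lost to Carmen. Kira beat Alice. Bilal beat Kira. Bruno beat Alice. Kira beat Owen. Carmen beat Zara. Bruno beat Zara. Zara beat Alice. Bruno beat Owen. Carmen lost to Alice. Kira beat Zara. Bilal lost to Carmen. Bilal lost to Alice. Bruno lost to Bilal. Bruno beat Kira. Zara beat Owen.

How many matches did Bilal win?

2

Bilal's results: beat Bruno, Kira; lost to Owen, Alice, Zara, Carmen.
That is 2 wins.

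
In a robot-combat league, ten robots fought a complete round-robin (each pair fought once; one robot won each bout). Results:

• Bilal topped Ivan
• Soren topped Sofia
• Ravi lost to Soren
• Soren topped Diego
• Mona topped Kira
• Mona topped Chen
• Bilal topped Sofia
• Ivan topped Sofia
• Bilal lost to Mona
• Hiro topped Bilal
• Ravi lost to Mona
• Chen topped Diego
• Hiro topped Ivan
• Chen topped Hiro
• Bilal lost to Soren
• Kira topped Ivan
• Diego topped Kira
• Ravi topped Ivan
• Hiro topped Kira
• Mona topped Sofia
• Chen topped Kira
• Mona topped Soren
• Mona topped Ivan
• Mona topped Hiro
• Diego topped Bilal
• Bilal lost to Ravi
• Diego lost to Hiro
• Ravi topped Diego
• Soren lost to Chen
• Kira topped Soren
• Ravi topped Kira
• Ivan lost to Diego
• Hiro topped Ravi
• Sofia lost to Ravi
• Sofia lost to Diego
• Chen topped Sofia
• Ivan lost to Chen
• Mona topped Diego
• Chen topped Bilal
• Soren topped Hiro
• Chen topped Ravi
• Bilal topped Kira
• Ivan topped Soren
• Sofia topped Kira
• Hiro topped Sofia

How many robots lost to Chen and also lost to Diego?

4

Chen beat: Bilal, Soren, Ravi, Sofia, Diego, Hiro, Kira, Ivan.
Diego beat: Bilal, Sofia, Kira, Ivan.
Both beat: Bilal, Sofia, Kira, Ivan — 4.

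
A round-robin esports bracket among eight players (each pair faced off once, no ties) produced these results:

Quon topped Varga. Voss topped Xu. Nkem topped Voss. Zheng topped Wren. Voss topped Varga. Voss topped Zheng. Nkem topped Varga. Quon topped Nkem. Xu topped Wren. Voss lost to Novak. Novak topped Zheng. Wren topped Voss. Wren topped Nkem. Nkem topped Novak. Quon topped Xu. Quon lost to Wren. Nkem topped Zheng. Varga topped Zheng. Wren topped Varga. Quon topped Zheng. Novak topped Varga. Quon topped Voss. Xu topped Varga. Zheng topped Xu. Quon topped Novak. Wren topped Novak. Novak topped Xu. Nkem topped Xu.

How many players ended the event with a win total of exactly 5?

Win totals: Wren 5, Xu 2, Nkem 5, Novak 4, Voss 3, Varga 1, Quon 6, Zheng 2.
Exactly 5: Wren, Nkem — 2 players.

2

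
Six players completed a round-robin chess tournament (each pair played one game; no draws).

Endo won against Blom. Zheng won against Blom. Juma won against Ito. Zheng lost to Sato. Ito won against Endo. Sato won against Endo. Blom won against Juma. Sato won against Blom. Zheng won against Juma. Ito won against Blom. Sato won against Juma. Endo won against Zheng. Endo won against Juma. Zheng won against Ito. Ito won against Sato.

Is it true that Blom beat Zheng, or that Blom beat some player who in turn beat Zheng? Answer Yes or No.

Blom did not beat Zheng directly.
Blom beat Juma, but each of them lost to Zheng. No two-step path.

No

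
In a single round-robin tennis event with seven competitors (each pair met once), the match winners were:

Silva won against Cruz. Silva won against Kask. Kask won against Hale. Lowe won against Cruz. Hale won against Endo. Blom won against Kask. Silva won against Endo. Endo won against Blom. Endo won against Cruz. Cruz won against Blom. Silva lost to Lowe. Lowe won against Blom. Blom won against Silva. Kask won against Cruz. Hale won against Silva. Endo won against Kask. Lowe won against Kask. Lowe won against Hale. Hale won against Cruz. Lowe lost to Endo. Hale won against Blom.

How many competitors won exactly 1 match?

Win totals: Lowe 5, Hale 4, Cruz 1, Endo 4, Kask 2, Silva 3, Blom 2.
Exactly 1: Cruz — 1 competitor.

1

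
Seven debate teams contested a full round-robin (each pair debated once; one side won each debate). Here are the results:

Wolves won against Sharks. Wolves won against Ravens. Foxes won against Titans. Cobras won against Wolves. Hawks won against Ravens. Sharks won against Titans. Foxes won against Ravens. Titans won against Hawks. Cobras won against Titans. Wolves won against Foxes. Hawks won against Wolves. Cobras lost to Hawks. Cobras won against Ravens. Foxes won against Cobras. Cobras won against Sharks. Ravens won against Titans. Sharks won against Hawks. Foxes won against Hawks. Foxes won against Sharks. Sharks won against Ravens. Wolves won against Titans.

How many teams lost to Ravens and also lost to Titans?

0

Ravens beat: Titans.
Titans beat: Hawks.
No one was beaten by both.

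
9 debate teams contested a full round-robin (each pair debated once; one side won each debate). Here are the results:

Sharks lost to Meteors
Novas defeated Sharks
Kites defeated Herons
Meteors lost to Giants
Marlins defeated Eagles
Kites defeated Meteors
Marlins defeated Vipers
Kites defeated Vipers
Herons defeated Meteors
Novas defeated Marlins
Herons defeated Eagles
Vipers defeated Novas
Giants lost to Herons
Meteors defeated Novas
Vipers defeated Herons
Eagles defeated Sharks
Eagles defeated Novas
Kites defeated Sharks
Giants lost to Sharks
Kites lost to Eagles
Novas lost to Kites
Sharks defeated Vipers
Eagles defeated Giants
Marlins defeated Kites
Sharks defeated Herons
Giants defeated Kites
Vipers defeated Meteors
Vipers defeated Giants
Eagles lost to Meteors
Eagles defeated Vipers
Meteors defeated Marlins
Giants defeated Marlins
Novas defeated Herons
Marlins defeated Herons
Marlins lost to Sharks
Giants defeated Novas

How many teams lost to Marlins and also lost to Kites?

2

Marlins beat: Kites, Vipers, Eagles, Herons.
Kites beat: Sharks, Vipers, Meteors, Herons, Novas.
Both beat: Vipers, Herons — 2.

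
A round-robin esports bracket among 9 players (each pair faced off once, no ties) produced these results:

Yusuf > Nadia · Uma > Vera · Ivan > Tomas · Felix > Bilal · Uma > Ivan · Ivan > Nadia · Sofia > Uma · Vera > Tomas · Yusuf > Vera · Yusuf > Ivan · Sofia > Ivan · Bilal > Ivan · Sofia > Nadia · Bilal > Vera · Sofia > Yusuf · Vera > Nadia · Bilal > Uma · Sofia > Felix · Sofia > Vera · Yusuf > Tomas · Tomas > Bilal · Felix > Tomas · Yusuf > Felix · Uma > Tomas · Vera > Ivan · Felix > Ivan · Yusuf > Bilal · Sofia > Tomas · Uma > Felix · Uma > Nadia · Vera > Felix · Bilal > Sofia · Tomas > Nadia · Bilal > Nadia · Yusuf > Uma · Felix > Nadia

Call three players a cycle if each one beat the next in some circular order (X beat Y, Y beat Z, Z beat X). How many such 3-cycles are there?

8

Win totals: Yusuf 7, Sofia 7, Ivan 2, Vera 4, Uma 5, Bilal 5, Felix 4, Nadia 0, Tomas 2.
A player with w wins dominates both others in C(w,2) triples; summing gives 21 + 21 + 1 + 6 + 10 + 10 + 6 + 0 + 1 = 76 transitive triples.
Total triples C(9,3) = 84, so cyclic triples = 84 − 76 = 8.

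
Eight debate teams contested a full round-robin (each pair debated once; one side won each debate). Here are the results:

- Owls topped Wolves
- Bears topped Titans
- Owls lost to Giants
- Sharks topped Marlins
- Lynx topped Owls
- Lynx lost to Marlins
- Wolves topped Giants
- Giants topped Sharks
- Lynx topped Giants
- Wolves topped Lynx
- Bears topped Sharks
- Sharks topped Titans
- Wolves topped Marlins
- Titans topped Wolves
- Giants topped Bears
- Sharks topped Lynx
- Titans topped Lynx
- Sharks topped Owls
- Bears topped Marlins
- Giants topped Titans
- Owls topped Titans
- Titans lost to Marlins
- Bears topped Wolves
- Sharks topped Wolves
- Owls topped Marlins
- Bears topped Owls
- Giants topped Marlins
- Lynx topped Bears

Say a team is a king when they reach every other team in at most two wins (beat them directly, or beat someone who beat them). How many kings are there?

Marlins cannot reach Sharks in two steps.
Wolves reaches everyone (king).
Bears reaches everyone (king).
Sharks reaches everyone (king).
Giants reaches everyone (king).
Owls cannot reach Bears, Sharks in two steps.
Lynx reaches everyone (king).
Titans cannot reach Sharks in two steps.
Kings: Wolves, Bears, Sharks, Giants, Lynx — 5.

5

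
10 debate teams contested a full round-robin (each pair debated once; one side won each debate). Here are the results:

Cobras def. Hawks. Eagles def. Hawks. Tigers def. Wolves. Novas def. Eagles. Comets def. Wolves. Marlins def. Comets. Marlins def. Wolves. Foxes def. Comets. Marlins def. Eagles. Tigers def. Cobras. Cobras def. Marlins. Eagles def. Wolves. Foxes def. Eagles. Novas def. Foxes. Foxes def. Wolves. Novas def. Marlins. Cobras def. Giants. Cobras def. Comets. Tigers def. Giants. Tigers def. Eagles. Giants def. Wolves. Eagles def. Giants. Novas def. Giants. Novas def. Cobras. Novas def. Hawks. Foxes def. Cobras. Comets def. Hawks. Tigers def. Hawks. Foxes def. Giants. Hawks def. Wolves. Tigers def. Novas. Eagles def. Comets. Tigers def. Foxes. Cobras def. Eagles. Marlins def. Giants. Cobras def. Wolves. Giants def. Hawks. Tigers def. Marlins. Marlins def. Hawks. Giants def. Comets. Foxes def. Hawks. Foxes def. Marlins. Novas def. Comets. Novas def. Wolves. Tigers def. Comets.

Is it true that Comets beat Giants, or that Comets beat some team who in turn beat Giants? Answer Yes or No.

No

Comets did not beat Giants directly.
Comets beat Wolves, Hawks, but each of them lost to Giants. No two-step path.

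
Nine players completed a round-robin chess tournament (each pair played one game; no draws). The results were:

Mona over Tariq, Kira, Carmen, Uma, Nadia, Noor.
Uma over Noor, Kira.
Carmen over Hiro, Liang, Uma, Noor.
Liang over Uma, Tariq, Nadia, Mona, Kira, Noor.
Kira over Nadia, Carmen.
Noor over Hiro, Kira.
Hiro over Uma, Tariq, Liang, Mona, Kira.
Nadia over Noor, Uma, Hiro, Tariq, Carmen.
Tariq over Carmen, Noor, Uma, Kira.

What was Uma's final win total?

Uma's results: beat Noor, Kira; lost to Hiro, Carmen, Tariq, Liang, Nadia, Mona.
That is 2 wins.

2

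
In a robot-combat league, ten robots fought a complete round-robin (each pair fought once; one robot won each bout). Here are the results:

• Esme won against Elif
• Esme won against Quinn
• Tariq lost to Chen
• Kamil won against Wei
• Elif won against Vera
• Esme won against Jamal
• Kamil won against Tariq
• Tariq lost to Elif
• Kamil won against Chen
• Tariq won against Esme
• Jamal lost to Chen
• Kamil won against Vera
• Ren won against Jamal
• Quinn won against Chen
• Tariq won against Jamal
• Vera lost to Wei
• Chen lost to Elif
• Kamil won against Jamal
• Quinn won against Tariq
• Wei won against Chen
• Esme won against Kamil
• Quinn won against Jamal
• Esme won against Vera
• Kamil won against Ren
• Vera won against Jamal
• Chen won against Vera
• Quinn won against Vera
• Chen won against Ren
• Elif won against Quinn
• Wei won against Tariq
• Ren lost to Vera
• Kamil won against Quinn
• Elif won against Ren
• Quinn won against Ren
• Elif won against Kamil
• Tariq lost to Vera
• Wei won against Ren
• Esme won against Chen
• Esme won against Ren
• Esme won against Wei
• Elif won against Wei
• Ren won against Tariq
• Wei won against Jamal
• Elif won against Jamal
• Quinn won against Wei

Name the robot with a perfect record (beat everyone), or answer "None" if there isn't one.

Highest win total is Esme with 8 (out of 9 possible).
Esme lost to Tariq, so no robot went undefeated.

None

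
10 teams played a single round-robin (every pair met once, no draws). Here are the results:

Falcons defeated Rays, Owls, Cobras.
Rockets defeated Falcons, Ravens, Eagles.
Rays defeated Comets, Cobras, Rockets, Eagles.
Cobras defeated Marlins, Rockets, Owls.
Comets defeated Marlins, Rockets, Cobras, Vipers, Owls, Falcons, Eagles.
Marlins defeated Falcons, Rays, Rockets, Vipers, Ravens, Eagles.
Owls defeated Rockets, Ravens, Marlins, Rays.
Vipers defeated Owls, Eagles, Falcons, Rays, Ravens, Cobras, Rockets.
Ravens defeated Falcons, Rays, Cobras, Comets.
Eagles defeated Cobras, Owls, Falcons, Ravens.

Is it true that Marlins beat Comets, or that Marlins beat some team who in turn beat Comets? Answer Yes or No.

Marlins did not beat Comets directly.
Marlins beat Rockets, Vipers, Eagles, Falcons, Ravens, Rays. Of those, Ravens beat Comets.

Yes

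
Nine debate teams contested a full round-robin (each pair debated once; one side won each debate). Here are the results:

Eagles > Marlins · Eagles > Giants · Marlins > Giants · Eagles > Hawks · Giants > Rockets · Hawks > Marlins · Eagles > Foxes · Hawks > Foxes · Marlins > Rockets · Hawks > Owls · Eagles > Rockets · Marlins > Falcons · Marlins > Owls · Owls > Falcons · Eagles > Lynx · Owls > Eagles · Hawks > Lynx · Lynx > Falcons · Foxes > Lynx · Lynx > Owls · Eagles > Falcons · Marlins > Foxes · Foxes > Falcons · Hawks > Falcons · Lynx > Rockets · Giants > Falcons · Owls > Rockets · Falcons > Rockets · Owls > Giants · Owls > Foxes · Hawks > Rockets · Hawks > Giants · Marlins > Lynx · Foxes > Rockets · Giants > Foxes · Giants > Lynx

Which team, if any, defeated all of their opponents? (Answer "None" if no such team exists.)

None

Highest win total is Hawks with 7 (out of 8 possible).
Hawks lost to Eagles, so no team went undefeated.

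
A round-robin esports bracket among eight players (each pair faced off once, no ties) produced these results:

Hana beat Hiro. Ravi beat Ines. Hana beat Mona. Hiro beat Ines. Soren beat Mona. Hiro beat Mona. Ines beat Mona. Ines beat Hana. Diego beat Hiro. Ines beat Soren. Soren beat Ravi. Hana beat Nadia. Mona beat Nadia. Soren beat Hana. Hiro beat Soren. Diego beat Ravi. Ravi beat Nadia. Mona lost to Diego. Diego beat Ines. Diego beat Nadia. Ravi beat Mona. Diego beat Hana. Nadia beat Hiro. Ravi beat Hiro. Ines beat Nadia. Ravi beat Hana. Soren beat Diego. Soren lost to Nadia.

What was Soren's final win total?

4

Soren's results: beat Ravi, Hana, Diego, Mona; lost to Nadia, Hiro, Ines.
That is 4 wins.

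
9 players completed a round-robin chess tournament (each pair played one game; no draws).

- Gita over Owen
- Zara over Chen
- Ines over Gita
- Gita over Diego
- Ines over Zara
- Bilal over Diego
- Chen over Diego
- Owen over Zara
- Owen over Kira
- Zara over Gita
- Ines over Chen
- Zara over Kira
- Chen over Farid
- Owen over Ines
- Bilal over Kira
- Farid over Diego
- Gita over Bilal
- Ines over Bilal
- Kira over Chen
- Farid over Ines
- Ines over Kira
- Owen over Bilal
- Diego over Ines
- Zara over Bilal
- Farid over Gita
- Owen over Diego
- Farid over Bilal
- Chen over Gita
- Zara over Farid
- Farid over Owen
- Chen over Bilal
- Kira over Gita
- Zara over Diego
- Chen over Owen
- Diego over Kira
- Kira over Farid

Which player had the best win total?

Win totals: Diego 2, Gita 3, Ines 5, Kira 3, Farid 5, Bilal 2, Chen 5, Owen 5, Zara 6.
Zara leads with 6 wins (next highest: 5).

Zara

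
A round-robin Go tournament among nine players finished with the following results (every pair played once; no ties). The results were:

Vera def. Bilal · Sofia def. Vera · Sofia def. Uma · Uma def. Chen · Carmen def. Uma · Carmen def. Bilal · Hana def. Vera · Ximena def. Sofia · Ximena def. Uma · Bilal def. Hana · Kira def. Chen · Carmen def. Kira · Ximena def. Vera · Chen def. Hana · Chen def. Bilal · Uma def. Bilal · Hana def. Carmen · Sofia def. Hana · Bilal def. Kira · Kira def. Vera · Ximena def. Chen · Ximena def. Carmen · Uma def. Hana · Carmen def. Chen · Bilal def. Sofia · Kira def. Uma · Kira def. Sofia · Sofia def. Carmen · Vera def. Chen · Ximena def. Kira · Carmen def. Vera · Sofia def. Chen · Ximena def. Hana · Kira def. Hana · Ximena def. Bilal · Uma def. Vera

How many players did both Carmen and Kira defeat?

3

Carmen beat: Bilal, Kira, Uma, Chen, Vera.
Kira beat: Hana, Uma, Chen, Sofia, Vera.
Both beat: Uma, Chen, Vera — 3.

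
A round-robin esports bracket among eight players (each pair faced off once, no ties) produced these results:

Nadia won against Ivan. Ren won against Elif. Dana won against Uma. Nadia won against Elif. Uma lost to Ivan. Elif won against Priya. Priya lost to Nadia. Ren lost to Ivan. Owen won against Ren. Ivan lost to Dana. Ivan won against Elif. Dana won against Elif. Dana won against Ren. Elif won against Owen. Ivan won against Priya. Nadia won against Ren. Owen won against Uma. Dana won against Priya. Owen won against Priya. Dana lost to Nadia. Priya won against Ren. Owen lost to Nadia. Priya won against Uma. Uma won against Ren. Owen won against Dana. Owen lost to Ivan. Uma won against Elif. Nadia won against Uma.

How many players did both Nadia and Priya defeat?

2

Nadia beat: Priya, Dana, Ivan, Ren, Elif, Owen, Uma.
Priya beat: Ren, Uma.
Both beat: Ren, Uma — 2.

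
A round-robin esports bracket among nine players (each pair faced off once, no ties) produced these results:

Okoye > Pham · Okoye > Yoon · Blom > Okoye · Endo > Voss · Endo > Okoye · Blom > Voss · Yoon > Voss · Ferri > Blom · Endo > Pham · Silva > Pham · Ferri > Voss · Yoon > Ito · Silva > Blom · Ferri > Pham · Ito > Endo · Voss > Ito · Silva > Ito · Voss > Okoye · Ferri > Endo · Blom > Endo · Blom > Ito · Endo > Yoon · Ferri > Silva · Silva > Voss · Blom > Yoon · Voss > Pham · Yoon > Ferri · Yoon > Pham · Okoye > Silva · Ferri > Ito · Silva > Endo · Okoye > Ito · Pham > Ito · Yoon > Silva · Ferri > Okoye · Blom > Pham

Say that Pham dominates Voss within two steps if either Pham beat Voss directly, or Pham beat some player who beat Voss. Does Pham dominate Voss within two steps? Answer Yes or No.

No

Pham did not beat Voss directly.
Pham beat Ito, but each of them lost to Voss. No two-step path.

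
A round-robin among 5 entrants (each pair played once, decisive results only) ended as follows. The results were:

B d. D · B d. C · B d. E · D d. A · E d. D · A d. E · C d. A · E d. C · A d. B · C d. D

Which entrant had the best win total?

Win totals: A 2, B 3, C 2, D 1, E 2.
B leads with 3 wins (next highest: 2).

B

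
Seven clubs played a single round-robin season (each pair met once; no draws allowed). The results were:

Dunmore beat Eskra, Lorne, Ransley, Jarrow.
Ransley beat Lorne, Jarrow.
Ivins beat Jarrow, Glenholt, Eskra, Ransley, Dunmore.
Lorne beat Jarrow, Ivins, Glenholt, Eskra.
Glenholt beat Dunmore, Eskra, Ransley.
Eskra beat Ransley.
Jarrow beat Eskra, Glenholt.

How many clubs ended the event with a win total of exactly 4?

Win totals: Ivins 5, Glenholt 3, Dunmore 4, Eskra 1, Jarrow 2, Ransley 2, Lorne 4.
Exactly 4: Dunmore, Lorne — 2 clubs.

2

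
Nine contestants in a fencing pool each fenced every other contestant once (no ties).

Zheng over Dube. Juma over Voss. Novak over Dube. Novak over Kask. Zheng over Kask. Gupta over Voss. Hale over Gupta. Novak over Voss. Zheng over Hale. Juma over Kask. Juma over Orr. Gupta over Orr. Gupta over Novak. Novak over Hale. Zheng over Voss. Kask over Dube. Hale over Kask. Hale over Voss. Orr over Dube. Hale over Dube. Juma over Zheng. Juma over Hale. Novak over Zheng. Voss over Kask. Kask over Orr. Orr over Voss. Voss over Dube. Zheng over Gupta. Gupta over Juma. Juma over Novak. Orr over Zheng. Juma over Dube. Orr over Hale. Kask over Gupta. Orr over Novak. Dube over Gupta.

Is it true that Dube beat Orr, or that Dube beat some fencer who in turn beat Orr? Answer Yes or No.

Dube did not beat Orr directly.
Dube beat Gupta. Of those, Gupta beat Orr.

Yes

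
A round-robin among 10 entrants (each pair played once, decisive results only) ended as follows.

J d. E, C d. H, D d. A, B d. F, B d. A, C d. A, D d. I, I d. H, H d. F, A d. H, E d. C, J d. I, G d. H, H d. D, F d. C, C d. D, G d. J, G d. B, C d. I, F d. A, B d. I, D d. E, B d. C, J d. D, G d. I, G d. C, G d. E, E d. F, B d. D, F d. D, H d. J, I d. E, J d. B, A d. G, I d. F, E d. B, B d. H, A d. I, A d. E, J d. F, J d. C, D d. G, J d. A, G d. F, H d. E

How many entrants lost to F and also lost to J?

3

F beat: A, C, D.
J beat: A, B, C, D, E, F, I.
Both beat: A, C, D — 3.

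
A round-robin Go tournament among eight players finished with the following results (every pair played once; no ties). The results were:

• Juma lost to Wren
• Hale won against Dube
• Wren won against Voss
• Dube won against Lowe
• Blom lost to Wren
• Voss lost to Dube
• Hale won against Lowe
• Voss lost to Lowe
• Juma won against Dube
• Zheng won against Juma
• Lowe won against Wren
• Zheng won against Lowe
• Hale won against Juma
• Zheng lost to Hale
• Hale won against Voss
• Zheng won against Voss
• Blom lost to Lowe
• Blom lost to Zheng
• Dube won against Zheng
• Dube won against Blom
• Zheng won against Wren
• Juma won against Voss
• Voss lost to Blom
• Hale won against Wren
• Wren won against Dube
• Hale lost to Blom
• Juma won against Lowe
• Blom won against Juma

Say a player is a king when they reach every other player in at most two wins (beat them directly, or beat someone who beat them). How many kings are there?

Zheng reaches everyone (king).
Blom reaches everyone (king).
Lowe cannot reach Zheng in two steps.
Wren reaches everyone (king).
Voss cannot reach Zheng, Blom, Lowe, Wren, Juma, Dube, Hale in two steps.
Juma cannot reach Hale in two steps.
Dube reaches everyone (king).
Hale reaches everyone (king).
Kings: Zheng, Blom, Wren, Dube, Hale — 5.

5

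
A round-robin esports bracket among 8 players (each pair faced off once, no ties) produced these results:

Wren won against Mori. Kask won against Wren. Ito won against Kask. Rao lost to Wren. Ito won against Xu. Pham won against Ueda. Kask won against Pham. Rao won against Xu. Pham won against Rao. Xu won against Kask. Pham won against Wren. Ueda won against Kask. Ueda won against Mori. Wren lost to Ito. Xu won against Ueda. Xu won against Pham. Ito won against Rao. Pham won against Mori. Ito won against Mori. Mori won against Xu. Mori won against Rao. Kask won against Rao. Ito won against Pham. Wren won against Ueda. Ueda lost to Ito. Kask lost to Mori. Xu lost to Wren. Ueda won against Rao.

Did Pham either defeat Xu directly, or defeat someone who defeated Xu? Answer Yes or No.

Yes

Pham did not beat Xu directly.
Pham beat Ueda, Rao, Mori, Wren. Of those, Rao beat Xu.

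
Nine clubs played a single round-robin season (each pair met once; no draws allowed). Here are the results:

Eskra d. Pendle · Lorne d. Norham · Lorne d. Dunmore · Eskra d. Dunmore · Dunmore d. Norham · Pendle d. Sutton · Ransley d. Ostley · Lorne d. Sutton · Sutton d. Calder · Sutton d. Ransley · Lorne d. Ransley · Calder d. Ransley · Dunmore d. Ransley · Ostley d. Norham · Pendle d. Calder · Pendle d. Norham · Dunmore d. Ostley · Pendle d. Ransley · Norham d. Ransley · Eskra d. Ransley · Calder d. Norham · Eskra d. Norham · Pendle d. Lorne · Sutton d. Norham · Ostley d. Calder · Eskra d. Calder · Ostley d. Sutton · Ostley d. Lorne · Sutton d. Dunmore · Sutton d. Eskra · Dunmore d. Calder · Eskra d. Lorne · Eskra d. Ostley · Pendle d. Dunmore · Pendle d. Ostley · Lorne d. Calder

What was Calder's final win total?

2

Calder's results: beat Norham, Ransley; lost to Ostley, Lorne, Eskra, Pendle, Dunmore, Sutton.
That is 2 wins.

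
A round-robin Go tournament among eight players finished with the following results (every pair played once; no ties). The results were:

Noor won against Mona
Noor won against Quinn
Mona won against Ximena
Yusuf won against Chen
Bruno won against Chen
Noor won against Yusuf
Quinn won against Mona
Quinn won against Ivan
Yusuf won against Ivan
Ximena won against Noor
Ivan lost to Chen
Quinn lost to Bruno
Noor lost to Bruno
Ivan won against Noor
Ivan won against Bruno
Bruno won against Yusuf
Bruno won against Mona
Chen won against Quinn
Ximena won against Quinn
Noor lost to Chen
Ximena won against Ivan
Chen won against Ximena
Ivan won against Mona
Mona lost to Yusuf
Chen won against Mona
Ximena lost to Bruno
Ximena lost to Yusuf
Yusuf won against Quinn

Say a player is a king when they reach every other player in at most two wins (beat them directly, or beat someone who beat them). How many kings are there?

Noor cannot reach Bruno in two steps.
Ivan reaches everyone (king).
Ximena cannot reach Chen in two steps.
Chen reaches everyone (king).
Mona cannot reach Chen, Yusuf, Bruno in two steps.
Yusuf reaches everyone (king).
Quinn cannot reach Chen, Yusuf in two steps.
Bruno reaches everyone (king).
Kings: Ivan, Chen, Yusuf, Bruno — 4.

4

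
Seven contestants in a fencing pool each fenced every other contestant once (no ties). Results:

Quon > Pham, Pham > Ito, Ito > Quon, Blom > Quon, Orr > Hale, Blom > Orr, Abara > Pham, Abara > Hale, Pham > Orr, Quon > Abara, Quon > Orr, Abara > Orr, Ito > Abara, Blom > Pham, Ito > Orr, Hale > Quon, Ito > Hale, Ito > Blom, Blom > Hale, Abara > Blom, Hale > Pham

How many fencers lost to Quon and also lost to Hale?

Quon beat: Pham, Abara, Orr.
Hale beat: Pham, Quon.
Both beat: Pham — 1.

1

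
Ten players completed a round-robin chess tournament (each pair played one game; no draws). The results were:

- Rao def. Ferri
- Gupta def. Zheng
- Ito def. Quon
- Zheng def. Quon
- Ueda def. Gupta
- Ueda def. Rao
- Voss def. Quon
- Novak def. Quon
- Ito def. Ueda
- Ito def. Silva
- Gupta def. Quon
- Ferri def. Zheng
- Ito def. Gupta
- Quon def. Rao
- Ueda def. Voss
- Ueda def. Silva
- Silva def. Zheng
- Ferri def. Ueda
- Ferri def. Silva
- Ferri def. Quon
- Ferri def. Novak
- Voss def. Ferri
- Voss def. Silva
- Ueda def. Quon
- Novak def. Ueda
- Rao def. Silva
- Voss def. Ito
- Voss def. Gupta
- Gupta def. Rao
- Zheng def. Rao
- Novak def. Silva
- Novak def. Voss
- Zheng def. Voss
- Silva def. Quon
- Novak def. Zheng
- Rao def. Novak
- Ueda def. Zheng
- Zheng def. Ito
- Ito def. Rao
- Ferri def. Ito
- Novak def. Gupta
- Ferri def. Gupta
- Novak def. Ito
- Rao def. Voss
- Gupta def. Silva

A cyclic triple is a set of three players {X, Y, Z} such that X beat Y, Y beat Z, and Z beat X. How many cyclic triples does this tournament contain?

Win totals: Gupta 4, Ueda 6, Quon 1, Silva 2, Voss 5, Rao 4, Zheng 4, Ito 5, Ferri 7, Novak 7.
A player with w wins dominates both others in C(w,2) triples; summing gives 6 + 15 + 0 + 1 + 10 + 6 + 6 + 10 + 21 + 21 = 96 transitive triples.
Total triples C(10,3) = 120, so cyclic triples = 120 − 96 = 24.

24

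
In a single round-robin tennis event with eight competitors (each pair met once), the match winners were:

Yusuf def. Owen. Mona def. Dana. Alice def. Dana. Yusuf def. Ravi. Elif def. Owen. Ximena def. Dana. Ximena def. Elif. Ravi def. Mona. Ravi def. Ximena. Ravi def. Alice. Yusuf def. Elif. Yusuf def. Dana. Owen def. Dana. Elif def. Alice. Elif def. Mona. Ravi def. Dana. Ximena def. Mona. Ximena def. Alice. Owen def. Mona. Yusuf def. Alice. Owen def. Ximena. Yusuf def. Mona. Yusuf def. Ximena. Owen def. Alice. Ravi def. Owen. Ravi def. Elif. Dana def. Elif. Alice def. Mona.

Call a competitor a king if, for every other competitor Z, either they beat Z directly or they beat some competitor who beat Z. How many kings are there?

Yusuf reaches everyone (king).
Owen cannot reach Yusuf, Ravi in two steps.
Mona cannot reach Yusuf, Owen, Alice, Ravi, Ximena in two steps.
Alice cannot reach Yusuf, Owen, Ravi, Ximena in two steps.
Elif cannot reach Yusuf, Ravi in two steps.
Dana cannot reach Yusuf, Ravi, Ximena in two steps.
Ravi cannot reach Yusuf in two steps.
Ximena cannot reach Yusuf, Ravi in two steps.
Kings: Yusuf — 1.

1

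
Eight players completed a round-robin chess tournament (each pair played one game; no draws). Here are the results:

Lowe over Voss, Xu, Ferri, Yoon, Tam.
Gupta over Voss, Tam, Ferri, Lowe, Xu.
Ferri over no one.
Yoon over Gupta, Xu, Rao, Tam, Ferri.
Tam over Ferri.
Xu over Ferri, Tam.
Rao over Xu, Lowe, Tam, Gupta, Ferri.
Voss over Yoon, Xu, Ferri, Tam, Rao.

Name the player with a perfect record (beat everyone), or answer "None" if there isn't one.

Highest win total is Yoon with 5 (out of 7 possible).
Yoon lost to Lowe, Voss, so no player went undefeated.

None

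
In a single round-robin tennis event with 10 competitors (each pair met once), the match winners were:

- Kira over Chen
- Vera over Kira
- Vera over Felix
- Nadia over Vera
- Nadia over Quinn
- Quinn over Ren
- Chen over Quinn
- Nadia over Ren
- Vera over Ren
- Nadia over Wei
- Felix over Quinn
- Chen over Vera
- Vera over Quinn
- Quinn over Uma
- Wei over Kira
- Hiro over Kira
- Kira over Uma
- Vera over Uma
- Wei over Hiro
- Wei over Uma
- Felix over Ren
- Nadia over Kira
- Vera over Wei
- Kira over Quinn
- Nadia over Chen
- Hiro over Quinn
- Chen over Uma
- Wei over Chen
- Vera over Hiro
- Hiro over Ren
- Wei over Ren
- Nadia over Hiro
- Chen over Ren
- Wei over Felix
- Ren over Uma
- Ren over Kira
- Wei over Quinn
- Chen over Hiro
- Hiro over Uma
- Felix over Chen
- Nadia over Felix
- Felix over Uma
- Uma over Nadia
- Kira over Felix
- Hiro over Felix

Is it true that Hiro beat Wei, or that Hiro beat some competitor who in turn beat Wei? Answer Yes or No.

No

Hiro did not beat Wei directly.
Hiro beat Ren, Uma, Quinn, Kira, Felix, but each of them lost to Wei. No two-step path.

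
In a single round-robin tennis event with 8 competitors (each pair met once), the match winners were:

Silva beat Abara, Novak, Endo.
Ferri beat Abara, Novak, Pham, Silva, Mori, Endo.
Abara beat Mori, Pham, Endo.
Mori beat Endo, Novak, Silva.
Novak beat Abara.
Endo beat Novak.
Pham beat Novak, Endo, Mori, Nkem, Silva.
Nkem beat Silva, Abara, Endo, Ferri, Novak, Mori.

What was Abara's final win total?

Abara's results: beat Pham, Mori, Endo; lost to Novak, Ferri, Silva, Nkem.
That is 3 wins.

3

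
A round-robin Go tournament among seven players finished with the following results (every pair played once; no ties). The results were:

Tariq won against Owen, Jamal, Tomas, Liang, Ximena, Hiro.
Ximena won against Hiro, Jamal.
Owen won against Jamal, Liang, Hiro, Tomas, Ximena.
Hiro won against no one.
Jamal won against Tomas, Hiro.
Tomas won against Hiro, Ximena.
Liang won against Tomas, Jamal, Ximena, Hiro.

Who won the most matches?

Tariq

Win totals: Owen 5, Liang 4, Jamal 2, Tariq 6, Tomas 2, Ximena 2, Hiro 0.
Tariq leads with 6 wins (next highest: 5).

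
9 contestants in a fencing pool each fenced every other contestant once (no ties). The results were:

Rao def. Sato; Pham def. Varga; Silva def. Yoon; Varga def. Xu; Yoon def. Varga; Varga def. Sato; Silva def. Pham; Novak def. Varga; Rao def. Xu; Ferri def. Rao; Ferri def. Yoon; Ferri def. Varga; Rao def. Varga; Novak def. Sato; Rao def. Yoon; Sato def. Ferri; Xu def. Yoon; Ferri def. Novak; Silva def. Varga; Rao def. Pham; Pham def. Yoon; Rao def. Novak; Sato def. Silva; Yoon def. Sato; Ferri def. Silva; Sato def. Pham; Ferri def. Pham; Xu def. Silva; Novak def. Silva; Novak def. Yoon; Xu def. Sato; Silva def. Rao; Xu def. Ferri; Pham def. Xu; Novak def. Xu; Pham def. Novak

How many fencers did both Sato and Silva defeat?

Sato beat: Pham, Ferri, Silva.
Silva beat: Pham, Yoon, Varga, Rao.
Both beat: Pham — 1.

1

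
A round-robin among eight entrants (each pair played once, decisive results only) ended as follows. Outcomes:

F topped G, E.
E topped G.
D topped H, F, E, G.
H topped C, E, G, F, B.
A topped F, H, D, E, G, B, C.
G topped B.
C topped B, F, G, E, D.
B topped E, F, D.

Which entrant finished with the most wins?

Win totals: A 7, B 3, C 5, D 4, E 1, F 2, G 1, H 5.
A leads with 7 wins (next highest: 5).

A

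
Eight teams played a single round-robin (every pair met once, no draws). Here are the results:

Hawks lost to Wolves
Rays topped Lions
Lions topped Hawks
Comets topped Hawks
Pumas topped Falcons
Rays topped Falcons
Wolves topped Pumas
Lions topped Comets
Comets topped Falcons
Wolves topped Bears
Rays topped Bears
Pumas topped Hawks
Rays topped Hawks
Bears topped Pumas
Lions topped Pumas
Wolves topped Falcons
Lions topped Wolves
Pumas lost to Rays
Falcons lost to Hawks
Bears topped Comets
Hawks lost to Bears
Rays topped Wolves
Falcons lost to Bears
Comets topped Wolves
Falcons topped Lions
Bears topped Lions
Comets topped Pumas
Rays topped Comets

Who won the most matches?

Win totals: Bears 5, Lions 4, Comets 4, Pumas 2, Wolves 4, Falcons 1, Hawks 1, Rays 7.
Rays leads with 7 wins (next highest: 5).

Rays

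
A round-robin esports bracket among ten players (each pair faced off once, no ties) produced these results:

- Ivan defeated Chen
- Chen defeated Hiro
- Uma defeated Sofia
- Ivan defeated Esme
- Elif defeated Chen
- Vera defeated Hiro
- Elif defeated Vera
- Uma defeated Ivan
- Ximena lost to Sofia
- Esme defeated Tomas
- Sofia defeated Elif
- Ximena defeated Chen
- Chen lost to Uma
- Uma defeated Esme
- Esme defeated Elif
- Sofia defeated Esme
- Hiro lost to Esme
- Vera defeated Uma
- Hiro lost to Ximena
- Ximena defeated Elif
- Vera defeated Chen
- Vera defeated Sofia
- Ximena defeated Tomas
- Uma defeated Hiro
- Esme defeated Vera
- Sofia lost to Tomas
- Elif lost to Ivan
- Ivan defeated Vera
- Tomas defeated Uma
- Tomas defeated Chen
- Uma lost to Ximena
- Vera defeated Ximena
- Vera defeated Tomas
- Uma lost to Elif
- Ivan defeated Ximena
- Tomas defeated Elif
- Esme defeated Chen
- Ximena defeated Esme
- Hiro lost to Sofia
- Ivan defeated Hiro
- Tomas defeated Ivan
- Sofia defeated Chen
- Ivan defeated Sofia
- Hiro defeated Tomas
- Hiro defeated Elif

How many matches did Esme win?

Esme's results: beat Elif, Chen, Vera, Tomas, Hiro; lost to Uma, Ivan, Ximena, Sofia.
That is 5 wins.

5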